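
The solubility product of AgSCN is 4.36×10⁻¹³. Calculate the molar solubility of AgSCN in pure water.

6.60×10⁻⁷ M

AgSCN(s) ⇌ Ag⁺(aq) + SCN⁻(aq)
For each mole of AgSCN that dissolves per liter, [Ag⁺] = s and [SCN⁻] = s; let s denote this solubility.
Ksp = [Ag⁺][SCN⁻] = s · s = s^2
s^2 = 4.36×10⁻¹³
s = (4.36×10⁻¹³)^(1/2) = 6.60×10⁻⁷ mol L⁻¹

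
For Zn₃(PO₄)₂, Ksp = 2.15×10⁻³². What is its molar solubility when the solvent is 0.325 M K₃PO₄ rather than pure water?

Zn₃(PO₄)₂(s) ⇌ 3 Zn²⁺(aq) + 2 PO₄³⁻(aq)
Let s be the solubility of Zn₃(PO₄)₂ here. The common ion gives [PO₄³⁻] ≈ 0.325 M, and [Zn²⁺] = 3s.
Ksp = [Zn²⁺]^3[PO₄³⁻]^2 = (3s)^3(0.325)^2
(3s)^3 = 2.15×10⁻³² / (0.325)^2 = 2.04×10⁻³¹
s = 1.96×10⁻¹¹ M

1.96×10⁻¹¹ M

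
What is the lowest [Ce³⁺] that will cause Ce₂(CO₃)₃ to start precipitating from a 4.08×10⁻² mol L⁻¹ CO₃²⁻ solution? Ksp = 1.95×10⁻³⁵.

A salt starts to precipitate once the ion product Q reaches its Ksp.
Ce₂(CO₃)₃(s) ⇌ 2 Ce³⁺(aq) + 3 CO₃²⁻(aq)
Ksp = [Ce³⁺]^2[CO₃²⁻]^3 = [Ce³⁺]^2(4.08×10⁻²)^3
[Ce³⁺]^2 = 1.95×10⁻³⁵ / (4.08×10⁻²)^3 = 2.87×10⁻³¹
[Ce³⁺] = 5.36×10⁻¹⁶ mol L⁻¹

5.36×10⁻¹⁶ M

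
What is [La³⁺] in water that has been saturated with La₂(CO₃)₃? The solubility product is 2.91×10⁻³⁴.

1.54×10⁻⁷ M

La₂(CO₃)₃(s) ⇌ 2 La³⁺(aq) + 3 CO₃²⁻(aq)
If s mol/L of La₂(CO₃)₃ dissolves, [La³⁺] = 2s and [CO₃²⁻] = 3s.
Ksp = [La³⁺]^2[CO₃²⁻]^3 = (2s)^2 · (3s)^3 = 108s^5 = 2.91×10⁻³⁴
s = 7.69×10⁻⁸ mol L⁻¹
[La³⁺] = 2s = 1.54×10⁻⁷ mol L⁻¹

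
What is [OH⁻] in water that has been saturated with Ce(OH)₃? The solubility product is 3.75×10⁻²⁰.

Ce(OH)₃(s) ⇌ Ce³⁺(aq) + 3 OH⁻(aq)
Let s be the molar solubility. Then [Ce³⁺] = s and [OH⁻] = 3s.
Ksp = [Ce³⁺][OH⁻]^3 = s · (3s)^3 = 27s^4 = 3.75×10⁻²⁰
s = 6.10×10⁻⁶ M
[OH⁻] = 3s = 1.83×10⁻⁵ M

1.83×10⁻⁵ M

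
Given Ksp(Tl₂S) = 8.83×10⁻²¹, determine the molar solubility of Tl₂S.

1.30×10⁻⁷ M

Tl₂S(s) ⇌ 2 Tl⁺(aq) + S²⁻(aq)
If s mol/L of Tl₂S dissolves, [Tl⁺] = 2s and [S²⁻] = s.
Ksp = [Tl⁺]^2[S²⁻] = (2s)^2 · s = 4s^3
4s^3 = 8.83×10⁻²¹  ⇒  s^3 = 2.21×10⁻²¹
Taking the 3rd root, s = 1.30×10⁻⁷ M.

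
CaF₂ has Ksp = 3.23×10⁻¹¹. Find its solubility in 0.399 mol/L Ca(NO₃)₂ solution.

4.50×10⁻⁶ M

CaF₂(s) ⇌ Ca²⁺(aq) + 2 F⁻(aq)
Let s be the solubility of CaF₂ here. The common ion gives [Ca²⁺] ≈ 0.399 mol/L, and [F⁻] = 2s.
Ksp = [Ca²⁺][F⁻]^2 = (0.399)(2s)^2
(2s)^2 = 3.23×10⁻¹¹ / (0.399) = 8.10×10⁻¹¹
s = 4.50×10⁻⁶ mol/L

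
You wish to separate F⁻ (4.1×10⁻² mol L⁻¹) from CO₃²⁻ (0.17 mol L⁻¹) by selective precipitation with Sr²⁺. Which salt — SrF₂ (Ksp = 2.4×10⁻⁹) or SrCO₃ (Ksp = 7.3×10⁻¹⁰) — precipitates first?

SrCO₃

Precipitation begins when Q = Ksp.
For SrF₂: [Sr²⁺] = (Ksp/[F⁻]^2) = 1.4×10⁻⁶ mol L⁻¹
For SrCO₃: [Sr²⁺] = (Ksp/[CO₃²⁻]) = 4.3×10⁻⁹ mol L⁻¹
Since SrCO₃ needs less Sr²⁺ to reach saturation, it precipitates first.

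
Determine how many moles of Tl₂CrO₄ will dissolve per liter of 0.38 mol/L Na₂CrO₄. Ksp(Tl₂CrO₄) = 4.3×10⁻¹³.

Tl₂CrO₄(s) ⇌ 2 Tl⁺(aq) + CrO₄²⁻(aq)
With CrO₄²⁻ already at 0.38 mol/L and s small, take [CrO₄²⁻] ≈ 0.38 mol/L and [Tl⁺] = 2s.
Ksp = [Tl⁺]^2[CrO₄²⁻] = (2s)^2(0.38)
(2s)^2 = 4.3×10⁻¹³ / (0.38) = 1.1×10⁻¹²
s = 5.3×10⁻⁷ mol/L

5.3×10⁻⁷ M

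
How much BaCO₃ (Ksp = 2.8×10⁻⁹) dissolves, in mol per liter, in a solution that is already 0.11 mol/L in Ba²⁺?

2.5×10⁻⁸ M

BaCO₃(s) ⇌ Ba²⁺(aq) + CO₃²⁻(aq)
The solution already contains Ba²⁺ at 0.11 mol/L. Let s be the molar solubility of BaCO₃.
[Ba²⁺] ≈ 0.11 mol/L (common ion dominates); [CO₃²⁻] = s.
Ksp = [Ba²⁺][CO₃²⁻] = (0.11)s
s = 2.8×10⁻⁹ / (0.11) = 2.5×10⁻⁸
s = 2.5×10⁻⁸ mol/L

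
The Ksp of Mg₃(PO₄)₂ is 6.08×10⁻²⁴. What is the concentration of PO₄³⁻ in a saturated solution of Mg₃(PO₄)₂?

1.78×10⁻⁵ M

Mg₃(PO₄)₂(s) ⇌ 3 Mg²⁺(aq) + 2 PO₄³⁻(aq)
Call the molar solubility s, so that [Mg²⁺] = 3s and [PO₄³⁻] = 2s.
Ksp = [Mg²⁺]^3[PO₄³⁻]^2 = (3s)^3 · (2s)^2 = 108s^5 = 6.08×10⁻²⁴
s = 8.91×10⁻⁶ M
[PO₄³⁻] = 2s = 1.78×10⁻⁵ M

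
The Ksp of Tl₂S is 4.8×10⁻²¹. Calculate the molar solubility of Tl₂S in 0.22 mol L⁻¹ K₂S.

7.4×10⁻¹¹ M

Tl₂S(s) ⇌ 2 Tl⁺(aq) + S²⁻(aq)
S²⁻ is already present at 0.22 mol L⁻¹. If s mol/L of Tl₂S dissolves, [Tl⁺] = 2s while [S²⁻] ≈ 0.22 mol L⁻¹.
Ksp = [Tl⁺]^2[S²⁻] = (2s)^2(0.22)
(2s)^2 = 4.8×10⁻²¹ / (0.22) = 2.2×10⁻²⁰
s = 7.4×10⁻¹¹ mol L⁻¹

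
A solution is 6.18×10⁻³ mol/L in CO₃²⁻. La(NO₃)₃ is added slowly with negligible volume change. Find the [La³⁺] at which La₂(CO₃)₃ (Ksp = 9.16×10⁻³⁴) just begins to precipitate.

Each salt precipitates once Q = Ksp for that salt.
La₂(CO₃)₃(s) ⇌ 2 La³⁺(aq) + 3 CO₃²⁻(aq)
Ksp = [La³⁺]^2[CO₃²⁻]^3 = [La³⁺]^2(6.18×10⁻³)^3
[La³⁺]^2 = 9.16×10⁻³⁴ / (6.18×10⁻³)^3 = 3.88×10⁻²⁷
[La³⁺] = 6.23×10⁻¹⁴ mol/L

6.23×10⁻¹⁴ M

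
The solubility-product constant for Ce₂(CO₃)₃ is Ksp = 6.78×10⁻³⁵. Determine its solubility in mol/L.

Ce₂(CO₃)₃(s) ⇌ 2 Ce³⁺(aq) + 3 CO₃²⁻(aq)
If s mol/L of Ce₂(CO₃)₃ dissolves, [Ce³⁺] = 2s and [CO₃²⁻] = 3s.
Ksp = [Ce³⁺]^2[CO₃²⁻]^3 = (2s)^2 · (3s)^3 = 108s^5
108s^5 = 6.78×10⁻³⁵  ⇒  s^5 = 6.28×10⁻³⁷
s = 5.75×10⁻⁸ mol/L

5.75×10⁻⁸ M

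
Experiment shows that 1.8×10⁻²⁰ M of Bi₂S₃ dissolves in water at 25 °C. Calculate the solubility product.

Bi₂S₃(s) ⇌ 2 Bi³⁺(aq) + 3 S²⁻(aq)
With molar solubility s: [Bi³⁺] = 2s, [S²⁻] = 3s.
Ksp = [Bi³⁺]^2[S²⁻]^3 = (2s)^2 · (3s)^3 = 108s^5
Ksp = 108 × (1.8×10⁻²⁰)^5 = 2.0×10⁻⁹⁷

Ksp = 2.0×10⁻⁹⁷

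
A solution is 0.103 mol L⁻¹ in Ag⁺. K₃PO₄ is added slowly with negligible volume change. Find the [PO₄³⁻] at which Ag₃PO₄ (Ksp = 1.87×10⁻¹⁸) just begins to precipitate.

1.71×10⁻¹⁵ M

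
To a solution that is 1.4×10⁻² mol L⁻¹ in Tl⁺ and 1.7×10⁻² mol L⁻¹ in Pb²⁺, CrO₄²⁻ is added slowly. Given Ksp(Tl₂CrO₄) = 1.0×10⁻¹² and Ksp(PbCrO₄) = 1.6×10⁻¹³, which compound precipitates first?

Precipitation begins when Q = Ksp.
For Tl₂CrO₄: [CrO₄²⁻] = (Ksp/[Tl⁺]^2) = 5.1×10⁻⁹ mol L⁻¹
For PbCrO₄: [CrO₄²⁻] = (Ksp/[Pb²⁺]) = 9.4×10⁻¹² mol L⁻¹
PbCrO₄ requires the lower [CrO₄²⁻], so it precipitates first.

PbCrO₄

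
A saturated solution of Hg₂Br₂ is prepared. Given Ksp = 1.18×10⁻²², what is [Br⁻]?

Hg₂Br₂(s) ⇌ Hg₂²⁺(aq) + 2 Br⁻(aq)
If s mol/L of Hg₂Br₂ dissolves, [Hg₂²⁺] = s and [Br⁻] = 2s.
Ksp = [Hg₂²⁺][Br⁻]^2 = s · (2s)^2 = 4s^3 = 1.18×10⁻²²
s = 3.09×10⁻⁸ M
[Br⁻] = 2s = 6.18×10⁻⁸ M

6.18×10⁻⁸ M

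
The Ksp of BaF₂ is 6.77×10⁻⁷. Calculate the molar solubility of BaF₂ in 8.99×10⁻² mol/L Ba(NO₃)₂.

1.37×10⁻³ M

BaF₂(s) ⇌ Ba²⁺(aq) + 2 F⁻(aq)
Let s be the solubility of BaF₂ here. The common ion gives [Ba²⁺] ≈ 8.99×10⁻² mol/L, and [F⁻] = 2s.
Ksp = [Ba²⁺][F⁻]^2 = (8.99×10⁻²)(2s)^2
(2s)^2 = 6.77×10⁻⁷ / (8.99×10⁻²) = 7.53×10⁻⁶
s = 1.37×10⁻³ mol/L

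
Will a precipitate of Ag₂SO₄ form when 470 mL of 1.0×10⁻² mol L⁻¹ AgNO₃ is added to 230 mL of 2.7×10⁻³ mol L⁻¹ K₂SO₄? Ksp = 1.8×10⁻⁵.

After mixing, V = 470 mL + 230 mL = 700 mL.
[Ag⁺] = (1.0×10⁻²)(470)/700 = 6.7×10⁻³ mol L⁻¹
[SO₄²⁻] = (2.7×10⁻³)(230)/700 = 8.9×10⁻⁴ mol L⁻¹
Q = [Ag⁺]^2[SO₄²⁻] = 4.0×10⁻⁸
Q < Ksp (4.0×10⁻⁸ vs 1.8×10⁻⁵); the solution remains unsaturated and no precipitate forms.

No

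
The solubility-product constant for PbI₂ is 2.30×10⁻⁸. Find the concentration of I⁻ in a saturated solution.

PbI₂(s) ⇌ Pb²⁺(aq) + 2 I⁻(aq)
Call the molar solubility s, so that [Pb²⁺] = s and [I⁻] = 2s.
Ksp = [Pb²⁺][I⁻]^2 = s · (2s)^2 = 4s^3 = 2.30×10⁻⁸
s = 1.79×10⁻³ M
[I⁻] = 2s = 3.58×10⁻³ M

3.58×10⁻³ M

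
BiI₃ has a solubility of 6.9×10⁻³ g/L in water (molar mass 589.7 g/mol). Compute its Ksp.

s = (6.9×10⁻³ g L⁻¹)/(589.7 g mol⁻¹) = 1.170×10⁻⁵ M
BiI₃(s) ⇌ Bi³⁺(aq) + 3 I⁻(aq)
For each mole of BiI₃ that dissolves per liter, [Bi³⁺] = s and [I⁻] = 3s; let s denote this solubility.
Ksp = [Bi³⁺][I⁻]^3 = s · (3s)^3 = 27s^4
Ksp = 27 × (1.170×10⁻⁵)^4 = 5.1×10⁻¹⁹

Ksp = 5.1×10⁻¹⁹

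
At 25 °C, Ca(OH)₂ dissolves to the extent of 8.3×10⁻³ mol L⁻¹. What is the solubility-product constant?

Ca(OH)₂(s) ⇌ Ca²⁺(aq) + 2 OH⁻(aq)
For each mole of Ca(OH)₂ that dissolves per liter, [Ca²⁺] = s and [OH⁻] = 2s; let s denote this solubility.
Ksp = [Ca²⁺][OH⁻]^2 = s · (2s)^2 = 4s^3
Ksp = 4 × (8.3×10⁻³)^3 = 2.3×10⁻⁶

Ksp = 2.3×10⁻⁶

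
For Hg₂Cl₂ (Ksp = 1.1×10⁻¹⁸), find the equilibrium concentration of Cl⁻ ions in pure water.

Hg₂Cl₂(s) ⇌ Hg₂²⁺(aq) + 2 Cl⁻(aq)
Let s be the molar solubility. Then [Hg₂²⁺] = s and [Cl⁻] = 2s.
Ksp = [Hg₂²⁺][Cl⁻]^2 = s · (2s)^2 = 4s^3 = 1.1×10⁻¹⁸
s = 6.5×10⁻⁷ mol/L
[Cl⁻] = 2s = 1.3×10⁻⁶ mol/L

1.3×10⁻⁶ M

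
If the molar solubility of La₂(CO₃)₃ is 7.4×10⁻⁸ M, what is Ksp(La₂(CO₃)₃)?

Ksp = 2.4×10⁻³⁴

La₂(CO₃)₃(s) ⇌ 2 La³⁺(aq) + 3 CO₃²⁻(aq)
With molar solubility s: [La³⁺] = 2s, [CO₃²⁻] = 3s.
Ksp = [La³⁺]^2[CO₃²⁻]^3 = (2s)^2 · (3s)^3 = 108s^5
Ksp = 108 × (7.4×10⁻⁸)^5 = 2.4×10⁻³⁴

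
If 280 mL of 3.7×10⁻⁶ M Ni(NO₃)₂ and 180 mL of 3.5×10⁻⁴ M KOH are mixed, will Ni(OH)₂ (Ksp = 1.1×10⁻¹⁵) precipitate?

Total volume after mixing = 280 + 180 = 460 mL.
[Ni²⁺] = (3.7×10⁻⁶)(280)/460 = 2.3×10⁻⁶ M
[OH⁻] = (3.5×10⁻⁴)(180)/460 = 1.4×10⁻⁴ M
Q = [Ni²⁺][OH⁻]^2 = 4.2×10⁻¹⁴
Q = 4.2×10⁻¹⁴ > Ksp = 1.1×10⁻¹⁵, so the solution is supersaturated and Ni(OH)₂ precipitates.

Yes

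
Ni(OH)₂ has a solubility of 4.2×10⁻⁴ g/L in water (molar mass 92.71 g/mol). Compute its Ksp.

Ksp = 3.7×10⁻¹⁶

Molar solubility s = (4.2×10⁻⁴ g/L) / (92.71 g/mol) = 4.530×10⁻⁶ mol/L
Ni(OH)₂(s) ⇌ Ni²⁺(aq) + 2 OH⁻(aq)
Call the molar solubility s, so that [Ni²⁺] = s and [OH⁻] = 2s.
Ksp = [Ni²⁺][OH⁻]^2 = s · (2s)^2 = 4s^3
Ksp = 4 × (4.530×10⁻⁶)^3 = 3.7×10⁻¹⁶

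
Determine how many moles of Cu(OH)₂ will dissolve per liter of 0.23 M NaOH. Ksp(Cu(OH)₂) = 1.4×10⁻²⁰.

2.6×10⁻¹⁹ M

Cu(OH)₂(s) ⇌ Cu²⁺(aq) + 2 OH⁻(aq)
The solution already contains OH⁻ at 0.23 M. Let s be the molar solubility of Cu(OH)₂.
[OH⁻] ≈ 0.23 M (common ion dominates); [Cu²⁺] = s.
Ksp = [Cu²⁺][OH⁻]^2 = s(0.23)^2
s = 1.4×10⁻²⁰ / (0.23)^2 = 2.6×10⁻¹⁹
s = 2.6×10⁻¹⁹ M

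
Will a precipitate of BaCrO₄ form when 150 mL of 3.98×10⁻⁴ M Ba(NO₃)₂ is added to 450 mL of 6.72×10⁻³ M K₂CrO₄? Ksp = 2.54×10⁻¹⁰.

Yes

After mixing, V = 150 mL + 450 mL = 600 mL.
[Ba²⁺] = (3.98×10⁻⁴)(150)/600 = 9.95×10⁻⁵ M
[CrO₄²⁻] = (6.72×10⁻³)(450)/600 = 5.04×10⁻³ M
Q = [Ba²⁺][CrO₄²⁻] = 5.01×10⁻⁷
Since Q (5.01×10⁻⁷) exceeds Ksp (2.54×10⁻¹⁰), BaCrO₄ will precipitate.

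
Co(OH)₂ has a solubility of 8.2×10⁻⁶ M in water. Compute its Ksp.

Co(OH)₂(s) ⇌ Co²⁺(aq) + 2 OH⁻(aq)
For each mole of Co(OH)₂ that dissolves per liter, [Co²⁺] = s and [OH⁻] = 2s; let s denote this solubility.
Ksp = [Co²⁺][OH⁻]^2 = s · (2s)^2 = 4s^3
Ksp = 4 × (8.2×10⁻⁶)^3 = 2.2×10⁻¹⁵

Ksp = 2.2×10⁻¹⁵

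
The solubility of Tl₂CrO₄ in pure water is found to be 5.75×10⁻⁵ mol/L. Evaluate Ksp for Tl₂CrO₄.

Ksp = 7.60×10⁻¹³

Tl₂CrO₄(s) ⇌ 2 Tl⁺(aq) + CrO₄²⁻(aq)
If s mol/L of Tl₂CrO₄ dissolves, [Tl⁺] = 2s and [CrO₄²⁻] = s.
Ksp = [Tl⁺]^2[CrO₄²⁻] = (2s)^2 · s = 4s^3
Ksp = 4 × (5.75×10⁻⁵)^3 = 7.60×10⁻¹³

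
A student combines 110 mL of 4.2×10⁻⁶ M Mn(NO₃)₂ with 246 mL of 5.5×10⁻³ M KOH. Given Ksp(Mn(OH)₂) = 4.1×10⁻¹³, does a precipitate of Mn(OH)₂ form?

Yes

The combined volume is 356 mL.
[Mn²⁺] = (4.2×10⁻⁶)(110)/356 = 1.3×10⁻⁶ M
[OH⁻] = (5.5×10⁻³)(246)/356 = 3.8×10⁻³ M
Q = [Mn²⁺][OH⁻]^2 = 1.9×10⁻¹¹
Because Q > Ksp (1.9×10⁻¹¹ vs 4.1×10⁻¹³), a precipitate of Mn(OH)₂ forms.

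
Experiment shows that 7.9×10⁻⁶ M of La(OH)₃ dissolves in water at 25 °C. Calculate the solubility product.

Ksp = 1.1×10⁻¹⁹

La(OH)₃(s) ⇌ La³⁺(aq) + 3 OH⁻(aq)
With molar solubility s: [La³⁺] = s, [OH⁻] = 3s.
Ksp = [La³⁺][OH⁻]^3 = s · (3s)^3 = 27s^4
Ksp = 27 × (7.9×10⁻⁶)^4 = 1.1×10⁻¹⁹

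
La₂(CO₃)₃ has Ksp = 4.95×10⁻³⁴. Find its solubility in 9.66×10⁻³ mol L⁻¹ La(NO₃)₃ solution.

La₂(CO₃)₃(s) ⇌ 2 La³⁺(aq) + 3 CO₃²⁻(aq)
With La³⁺ already at 9.66×10⁻³ mol L⁻¹ and s small, take [La³⁺] ≈ 9.66×10⁻³ mol L⁻¹ and [CO₃²⁻] = 3s.
Ksp = [La³⁺]^2[CO₃²⁻]^3 = (9.66×10⁻³)^2(3s)^3
(3s)^3 = 4.95×10⁻³⁴ / (9.66×10⁻³)^2 = 5.30×10⁻³⁰
s = 5.81×10⁻¹¹ mol L⁻¹

5.81×10⁻¹¹ M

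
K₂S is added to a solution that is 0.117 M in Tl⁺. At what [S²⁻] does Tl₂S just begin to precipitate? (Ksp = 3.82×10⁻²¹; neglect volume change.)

Precipitation begins when Q = Ksp.
Tl₂S(s) ⇌ 2 Tl⁺(aq) + S²⁻(aq)
Ksp = [Tl⁺]^2[S²⁻] = [S²⁻](0.117)^2
[S²⁻] = 3.82×10⁻²¹ / (0.117)^2 = 2.79×10⁻¹⁹
[S²⁻] = 2.79×10⁻¹⁹ M

2.79×10⁻¹⁹ M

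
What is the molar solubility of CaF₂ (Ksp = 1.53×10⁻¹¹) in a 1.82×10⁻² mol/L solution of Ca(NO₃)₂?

1.45×10⁻⁵ M

CaF₂(s) ⇌ Ca²⁺(aq) + 2 F⁻(aq)
With Ca²⁺ already at 1.82×10⁻² mol/L and s small, take [Ca²⁺] ≈ 1.82×10⁻² mol/L and [F⁻] = 2s.
Ksp = [Ca²⁺][F⁻]^2 = (1.82×10⁻²)(2s)^2
(2s)^2 = 1.53×10⁻¹¹ / (1.82×10⁻²) = 8.41×10⁻¹⁰
s = 1.45×10⁻⁵ mol/L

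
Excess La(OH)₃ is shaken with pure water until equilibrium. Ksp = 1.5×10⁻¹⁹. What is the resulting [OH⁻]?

La(OH)₃(s) ⇌ La³⁺(aq) + 3 OH⁻(aq)
For each mole of La(OH)₃ that dissolves per liter, [La³⁺] = s and [OH⁻] = 3s; let s denote this solubility.
Ksp = [La³⁺][OH⁻]^3 = s · (3s)^3 = 27s^4 = 1.5×10⁻¹⁹
s = 8.6×10⁻⁶ mol/L
[OH⁻] = 3s = 2.6×10⁻⁵ mol/L

2.6×10⁻⁵ M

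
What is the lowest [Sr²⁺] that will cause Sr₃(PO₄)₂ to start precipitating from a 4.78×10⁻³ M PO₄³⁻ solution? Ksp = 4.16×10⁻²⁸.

2.63×10⁻⁸ M

The threshold for precipitation is Q = Ksp.
Sr₃(PO₄)₂(s) ⇌ 3 Sr²⁺(aq) + 2 PO₄³⁻(aq)
Ksp = [Sr²⁺]^3[PO₄³⁻]^2 = [Sr²⁺]^3(4.78×10⁻³)^2
[Sr²⁺]^3 = 4.16×10⁻²⁸ / (4.78×10⁻³)^2 = 1.82×10⁻²³
[Sr²⁺] = 2.63×10⁻⁸ M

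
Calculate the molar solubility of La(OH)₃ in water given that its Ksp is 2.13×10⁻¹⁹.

La(OH)₃(s) ⇌ La³⁺(aq) + 3 OH⁻(aq)
Call the molar solubility s, so that [La³⁺] = s and [OH⁻] = 3s.
Ksp = [La³⁺][OH⁻]^3 = s · (3s)^3 = 27s^4
27s^4 = 2.13×10⁻¹⁹  ⇒  s^4 = 7.89×10⁻²¹
s = 9.42×10⁻⁶ M

9.42×10⁻⁶ M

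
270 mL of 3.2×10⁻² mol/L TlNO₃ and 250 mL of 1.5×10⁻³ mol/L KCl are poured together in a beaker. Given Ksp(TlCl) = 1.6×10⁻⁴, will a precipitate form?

No

The combined volume is 520 mL.
[Tl⁺] = (3.2×10⁻²)(270)/520 = 1.7×10⁻² mol/L
[Cl⁻] = (1.5×10⁻³)(250)/520 = 7.2×10⁻⁴ mol/L
Q = [Tl⁺][Cl⁻] = 1.2×10⁻⁵
Q = 1.2×10⁻⁵ < Ksp = 1.6×10⁻⁴, so the solution is unsaturated and no precipitate forms.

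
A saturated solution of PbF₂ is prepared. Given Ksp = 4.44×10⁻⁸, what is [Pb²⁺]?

2.23×10⁻³ M

PbF₂(s) ⇌ Pb²⁺(aq) + 2 F⁻(aq)
For each mole of PbF₂ that dissolves per liter, [Pb²⁺] = s and [F⁻] = 2s; let s denote this solubility.
Ksp = [Pb²⁺][F⁻]^2 = s · (2s)^2 = 4s^3 = 4.44×10⁻⁸
s = 2.23×10⁻³ mol/L
[Pb²⁺] = s = 2.23×10⁻³ mol/L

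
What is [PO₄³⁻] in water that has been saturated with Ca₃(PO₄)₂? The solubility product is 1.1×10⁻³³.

Ca₃(PO₄)₂(s) ⇌ 3 Ca²⁺(aq) + 2 PO₄³⁻(aq)
Let s be the molar solubility. Then [Ca²⁺] = 3s and [PO₄³⁻] = 2s.
Ksp = [Ca²⁺]^3[PO₄³⁻]^2 = (3s)^3 · (2s)^2 = 108s^5 = 1.1×10⁻³³
s = 1.0×10⁻⁷ M
[PO₄³⁻] = 2s = 2.0×10⁻⁷ M

2.0×10⁻⁷ M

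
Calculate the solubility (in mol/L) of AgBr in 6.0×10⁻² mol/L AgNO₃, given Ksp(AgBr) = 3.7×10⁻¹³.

6.2×10⁻¹² M

AgBr(s) ⇌ Ag⁺(aq) + Br⁻(aq)
Ag⁺ is already present at 6.0×10⁻² mol/L. If s mol/L of AgBr dissolves, [Br⁻] = s while [Ag⁺] ≈ 6.0×10⁻² mol/L.
Ksp = [Ag⁺][Br⁻] = (6.0×10⁻²)s
s = 3.7×10⁻¹³ / (6.0×10⁻²) = 6.2×10⁻¹²
s = 6.2×10⁻¹² mol/L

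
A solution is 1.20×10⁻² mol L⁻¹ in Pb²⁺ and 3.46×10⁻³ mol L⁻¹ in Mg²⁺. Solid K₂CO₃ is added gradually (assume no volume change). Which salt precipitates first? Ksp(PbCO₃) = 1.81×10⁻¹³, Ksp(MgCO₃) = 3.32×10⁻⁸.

Precipitation begins when Q = Ksp.
For PbCO₃: [CO₃²⁻] = (Ksp/[Pb²⁺]) = 1.51×10⁻¹¹ mol L⁻¹
For MgCO₃: [CO₃²⁻] = (Ksp/[Mg²⁺]) = 9.60×10⁻⁶ mol L⁻¹
The smaller threshold [CO₃²⁻] is reached first, so PbCO₃ precipitates first.

PbCO₃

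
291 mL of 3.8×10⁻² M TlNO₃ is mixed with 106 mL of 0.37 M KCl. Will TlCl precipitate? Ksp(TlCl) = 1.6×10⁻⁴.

The combined volume is 397 mL.
[Tl⁺] = (3.8×10⁻²)(291)/397 = 2.8×10⁻² M
[Cl⁻] = (0.37)(106)/397 = 9.9×10⁻² M
Q = [Tl⁺][Cl⁻] = 2.8×10⁻³
Because Q > Ksp (2.8×10⁻³ vs 1.6×10⁻⁴), a precipitate of TlCl forms.

Yes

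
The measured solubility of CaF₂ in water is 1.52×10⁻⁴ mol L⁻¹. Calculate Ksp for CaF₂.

Ksp = 1.40×10⁻¹¹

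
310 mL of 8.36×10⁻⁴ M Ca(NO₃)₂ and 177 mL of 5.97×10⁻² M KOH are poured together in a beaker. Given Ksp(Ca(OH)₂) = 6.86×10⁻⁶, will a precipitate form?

No

The combined volume is 487 mL.
[Ca²⁺] = (8.36×10⁻⁴)(310)/487 = 5.32×10⁻⁴ M
[OH⁻] = (5.97×10⁻²)(177)/487 = 2.17×10⁻² M
Q = [Ca²⁺][OH⁻]^2 = 2.51×10⁻⁷
Since Q (2.51×10⁻⁷) is less than Ksp (6.86×10⁻⁶), no Ca(OH)₂ precipitates.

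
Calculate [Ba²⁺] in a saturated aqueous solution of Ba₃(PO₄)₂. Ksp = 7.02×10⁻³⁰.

Ba₃(PO₄)₂(s) ⇌ 3 Ba²⁺(aq) + 2 PO₄³⁻(aq)
For each mole of Ba₃(PO₄)₂ that dissolves per liter, [Ba²⁺] = 3s and [PO₄³⁻] = 2s; let s denote this solubility.
Ksp = [Ba²⁺]^3[PO₄³⁻]^2 = (3s)^3 · (2s)^2 = 108s^5 = 7.02×10⁻³⁰
s = 5.79×10⁻⁷ mol/L
[Ba²⁺] = 3s = 1.74×10⁻⁶ mol/L

1.74×10⁻⁶ M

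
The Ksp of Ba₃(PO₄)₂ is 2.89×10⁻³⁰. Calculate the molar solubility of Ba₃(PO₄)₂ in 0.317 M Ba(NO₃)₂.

Ba₃(PO₄)₂(s) ⇌ 3 Ba²⁺(aq) + 2 PO₄³⁻(aq)
With Ba²⁺ already at 0.317 M and s small, take [Ba²⁺] ≈ 0.317 M and [PO₄³⁻] = 2s.
Ksp = [Ba²⁺]^3[PO₄³⁻]^2 = (0.317)^3(2s)^2
(2s)^2 = 2.89×10⁻³⁰ / (0.317)^3 = 9.07×10⁻²⁹
s = 4.76×10⁻¹⁵ M

4.76×10⁻¹⁵ M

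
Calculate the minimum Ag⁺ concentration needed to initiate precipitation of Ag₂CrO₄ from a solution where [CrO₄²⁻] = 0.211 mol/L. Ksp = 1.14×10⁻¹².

2.32×10⁻⁶ M

Precipitation of each salt begins when its ion product equals Ksp.
Ag₂CrO₄(s) ⇌ 2 Ag⁺(aq) + CrO₄²⁻(aq)
Ksp = [Ag⁺]^2[CrO₄²⁻] = [Ag⁺]^2(0.211)
[Ag⁺]^2 = 1.14×10⁻¹² / (0.211) = 5.40×10⁻¹²
[Ag⁺] = 2.32×10⁻⁶ mol/L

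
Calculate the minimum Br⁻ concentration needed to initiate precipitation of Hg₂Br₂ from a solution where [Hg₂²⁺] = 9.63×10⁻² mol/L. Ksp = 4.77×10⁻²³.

2.23×10⁻¹¹ M

Precipitation of each salt begins when its ion product equals Ksp.
Hg₂Br₂(s) ⇌ Hg₂²⁺(aq) + 2 Br⁻(aq)
Ksp = [Hg₂²⁺][Br⁻]^2 = [Br⁻]^2(9.63×10⁻²)
[Br⁻]^2 = 4.77×10⁻²³ / (9.63×10⁻²) = 4.95×10⁻²²
[Br⁻] = 2.23×10⁻¹¹ mol/L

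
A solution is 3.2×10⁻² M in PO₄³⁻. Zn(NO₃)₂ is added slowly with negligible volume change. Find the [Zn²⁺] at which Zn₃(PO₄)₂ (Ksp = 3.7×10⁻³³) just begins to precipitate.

1.5×10⁻¹⁰ M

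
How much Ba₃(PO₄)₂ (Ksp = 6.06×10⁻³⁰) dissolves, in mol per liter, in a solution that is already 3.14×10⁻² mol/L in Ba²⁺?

2.21×10⁻¹³ M

Ba₃(PO₄)₂(s) ⇌ 3 Ba²⁺(aq) + 2 PO₄³⁻(aq)
The solution already contains Ba²⁺ at 3.14×10⁻² mol/L. Let s be the molar solubility of Ba₃(PO₄)₂.
[Ba²⁺] ≈ 3.14×10⁻² mol/L (common ion dominates); [PO₄³⁻] = 2s.
Ksp = [Ba²⁺]^3[PO₄³⁻]^2 = (3.14×10⁻²)^3(2s)^2
(2s)^2 = 6.06×10⁻³⁰ / (3.14×10⁻²)^3 = 1.96×10⁻²⁵
s = 2.21×10⁻¹³ mol/L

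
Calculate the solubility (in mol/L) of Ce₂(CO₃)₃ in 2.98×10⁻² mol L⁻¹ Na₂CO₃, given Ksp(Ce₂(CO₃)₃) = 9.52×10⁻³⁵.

Ce₂(CO₃)₃(s) ⇌ 2 Ce³⁺(aq) + 3 CO₃²⁻(aq)
Let s be the solubility of Ce₂(CO₃)₃ here. The common ion gives [CO₃²⁻] ≈ 2.98×10⁻² mol L⁻¹, and [Ce³⁺] = 2s.
Ksp = [Ce³⁺]^2[CO₃²⁻]^3 = (2s)^2(2.98×10⁻²)^3
(2s)^2 = 9.52×10⁻³⁵ / (2.98×10⁻²)^3 = 3.60×10⁻³⁰
s = 9.48×10⁻¹⁶ mol L⁻¹

9.48×10⁻¹⁶ M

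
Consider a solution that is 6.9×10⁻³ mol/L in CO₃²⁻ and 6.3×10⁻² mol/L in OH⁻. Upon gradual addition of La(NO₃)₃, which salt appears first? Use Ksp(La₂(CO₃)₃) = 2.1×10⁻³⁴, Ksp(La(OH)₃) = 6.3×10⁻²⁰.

The threshold for precipitation is Q = Ksp.
For La₂(CO₃)₃: [La³⁺] = (Ksp/[CO₃²⁻]^3)^(1/2) = 2.5×10⁻¹⁴ mol/L
For La(OH)₃: [La³⁺] = (Ksp/[OH⁻]^3) = 2.5×10⁻¹⁶ mol/L
La(OH)₃ requires the lower [La³⁺], so it precipitates first.

La(OH)₃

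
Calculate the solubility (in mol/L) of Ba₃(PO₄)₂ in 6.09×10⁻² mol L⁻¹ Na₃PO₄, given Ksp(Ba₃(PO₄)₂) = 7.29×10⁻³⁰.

Ba₃(PO₄)₂(s) ⇌ 3 Ba²⁺(aq) + 2 PO₄³⁻(aq)
PO₄³⁻ is already present at 6.09×10⁻² mol L⁻¹. If s mol/L of Ba₃(PO₄)₂ dissolves, [Ba²⁺] = 3s while [PO₄³⁻] ≈ 6.09×10⁻² mol L⁻¹.
Ksp = [Ba²⁺]^3[PO₄³⁻]^2 = (3s)^3(6.09×10⁻²)^2
(3s)^3 = 7.29×10⁻³⁰ / (6.09×10⁻²)^2 = 1.97×10⁻²⁷
s = 4.18×10⁻¹⁰ mol L⁻¹

4.18×10⁻¹⁰ M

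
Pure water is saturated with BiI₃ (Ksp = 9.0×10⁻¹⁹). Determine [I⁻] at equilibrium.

4.1×10⁻⁵ M

BiI₃(s) ⇌ Bi³⁺(aq) + 3 I⁻(aq)
Call the molar solubility s, so that [Bi³⁺] = s and [I⁻] = 3s.
Ksp = [Bi³⁺][I⁻]^3 = s · (3s)^3 = 27s^4 = 9.0×10⁻¹⁹
s = 1.4×10⁻⁵ mol L⁻¹
[I⁻] = 3s = 4.1×10⁻⁵ mol L⁻¹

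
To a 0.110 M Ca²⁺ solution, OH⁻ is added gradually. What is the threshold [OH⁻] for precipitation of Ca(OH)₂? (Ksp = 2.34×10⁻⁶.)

4.61×10⁻³ M

Each salt precipitates once Q = Ksp for that salt.
Ca(OH)₂(s) ⇌ Ca²⁺(aq) + 2 OH⁻(aq)
Ksp = [Ca²⁺][OH⁻]^2 = [OH⁻]^2(0.110)
[OH⁻]^2 = 2.34×10⁻⁶ / (0.110) = 2.13×10⁻⁵
[OH⁻] = 4.61×10⁻³ M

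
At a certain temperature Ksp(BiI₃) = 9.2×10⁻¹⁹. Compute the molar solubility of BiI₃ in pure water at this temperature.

1.4×10⁻⁵ M

BiI₃(s) ⇌ Bi³⁺(aq) + 3 I⁻(aq)
Call the molar solubility s, so that [Bi³⁺] = s and [I⁻] = 3s.
Ksp = [Bi³⁺][I⁻]^3 = s · (3s)^3 = 27s^4
27s^4 = 9.2×10⁻¹⁹  ⇒  s^4 = 3.4×10⁻²⁰
s = 1.4×10⁻⁵ mol L⁻¹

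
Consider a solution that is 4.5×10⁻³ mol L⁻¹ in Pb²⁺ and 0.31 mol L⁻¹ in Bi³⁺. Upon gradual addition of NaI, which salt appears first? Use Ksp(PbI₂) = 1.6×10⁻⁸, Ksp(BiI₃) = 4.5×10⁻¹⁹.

Precipitation of each salt begins when its ion product equals Ksp.
For PbI₂: [I⁻] = (Ksp/[Pb²⁺])^(1/2) = 1.9×10⁻³ mol L⁻¹
For BiI₃: [I⁻] = (Ksp/[Bi³⁺])^(1/3) = 1.1×10⁻⁶ mol L⁻¹
Since BiI₃ needs less I⁻ to reach saturation, it precipitates first.

BiI₃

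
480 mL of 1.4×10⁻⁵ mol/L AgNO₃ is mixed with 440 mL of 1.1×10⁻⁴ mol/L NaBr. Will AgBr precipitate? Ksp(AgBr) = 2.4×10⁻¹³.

After mixing, V = 480 mL + 440 mL = 920 mL.
[Ag⁺] = (1.4×10⁻⁵)(480)/920 = 7.3×10⁻⁶ mol/L
[Br⁻] = (1.1×10⁻⁴)(440)/920 = 5.3×10⁻⁵ mol/L
Q = [Ag⁺][Br⁻] = 3.8×10⁻¹⁰
Because Q > Ksp (3.8×10⁻¹⁰ vs 2.4×10⁻¹³), a precipitate of AgBr forms.

Yes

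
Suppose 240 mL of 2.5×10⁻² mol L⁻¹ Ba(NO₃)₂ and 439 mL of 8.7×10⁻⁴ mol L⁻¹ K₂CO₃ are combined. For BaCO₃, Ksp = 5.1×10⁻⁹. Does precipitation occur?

Yes

After mixing, V = 240 mL + 439 mL = 679 mL.
[Ba²⁺] = (2.5×10⁻²)(240)/679 = 8.8×10⁻³ mol L⁻¹
[CO₃²⁻] = (8.7×10⁻⁴)(439)/679 = 5.6×10⁻⁴ mol L⁻¹
Q = [Ba²⁺][CO₃²⁻] = 5.0×10⁻⁶
Because Q > Ksp (5.0×10⁻⁶ vs 5.1×10⁻⁹), a precipitate of BaCO₃ forms.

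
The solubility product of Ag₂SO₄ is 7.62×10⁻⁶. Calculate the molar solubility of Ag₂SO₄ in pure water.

Ag₂SO₄(s) ⇌ 2 Ag⁺(aq) + SO₄²⁻(aq)
If s mol/L of Ag₂SO₄ dissolves, [Ag⁺] = 2s and [SO₄²⁻] = s.
Ksp = [Ag⁺]^2[SO₄²⁻] = (2s)^2 · s = 4s^3
4s^3 = 7.62×10⁻⁶  ⇒  s^3 = 1.91×10⁻⁶
Taking the 3rd root, s = 1.24×10⁻² mol/L.

1.24×10⁻² M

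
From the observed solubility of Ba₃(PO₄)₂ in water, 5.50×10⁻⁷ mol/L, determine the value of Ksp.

Ksp = 5.44×10⁻³⁰

Ba₃(PO₄)₂(s) ⇌ 3 Ba²⁺(aq) + 2 PO₄³⁻(aq)
Call the molar solubility s, so that [Ba²⁺] = 3s and [PO₄³⁻] = 2s.
Ksp = [Ba²⁺]^3[PO₄³⁻]^2 = (3s)^3 · (2s)^2 = 108s^5
Ksp = 108 × (5.50×10⁻⁷)^5 = 5.44×10⁻³⁰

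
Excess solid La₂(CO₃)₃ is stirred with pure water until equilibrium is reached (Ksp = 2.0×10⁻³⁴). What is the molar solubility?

La₂(CO₃)₃(s) ⇌ 2 La³⁺(aq) + 3 CO₃²⁻(aq)
For each mole of La₂(CO₃)₃ that dissolves per liter, [La³⁺] = 2s and [CO₃²⁻] = 3s; let s denote this solubility.
Ksp = [La³⁺]^2[CO₃²⁻]^3 = (2s)^2 · (3s)^3 = 108s^5
108s^5 = 2.0×10⁻³⁴  ⇒  s^5 = 1.9×10⁻³⁶
Taking the 5th root, s = 7.1×10⁻⁸ mol L⁻¹.

7.1×10⁻⁸ M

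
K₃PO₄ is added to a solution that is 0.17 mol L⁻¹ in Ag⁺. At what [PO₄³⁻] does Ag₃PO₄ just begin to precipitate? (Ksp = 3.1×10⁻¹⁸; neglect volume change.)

A salt starts to precipitate once the ion product Q reaches its Ksp.
Ag₃PO₄(s) ⇌ 3 Ag⁺(aq) + PO₄³⁻(aq)
Ksp = [Ag⁺]^3[PO₄³⁻] = [PO₄³⁻](0.17)^3
[PO₄³⁻] = 3.1×10⁻¹⁸ / (0.17)^3 = 6.3×10⁻¹⁶
[PO₄³⁻] = 6.3×10⁻¹⁶ mol L⁻¹

6.3×10⁻¹⁶ M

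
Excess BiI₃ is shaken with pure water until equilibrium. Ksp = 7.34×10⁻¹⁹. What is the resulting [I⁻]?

3.85×10⁻⁵ M

BiI₃(s) ⇌ Bi³⁺(aq) + 3 I⁻(aq)
For each mole of BiI₃ that dissolves per liter, [Bi³⁺] = s and [I⁻] = 3s; let s denote this solubility.
Ksp = [Bi³⁺][I⁻]^3 = s · (3s)^3 = 27s^4 = 7.34×10⁻¹⁹
s = 1.28×10⁻⁵ mol/L
[I⁻] = 3s = 3.85×10⁻⁵ mol/L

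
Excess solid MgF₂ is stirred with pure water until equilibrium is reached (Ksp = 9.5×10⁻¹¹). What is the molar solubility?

2.9×10⁻⁴ M

MgF₂(s) ⇌ Mg²⁺(aq) + 2 F⁻(aq)
Let s be the molar solubility. Then [Mg²⁺] = s and [F⁻] = 2s.
Ksp = [Mg²⁺][F⁻]^2 = s · (2s)^2 = 4s^3
4s^3 = 9.5×10⁻¹¹  ⇒  s^3 = 2.4×10⁻¹¹
s = 2.9×10⁻⁴ M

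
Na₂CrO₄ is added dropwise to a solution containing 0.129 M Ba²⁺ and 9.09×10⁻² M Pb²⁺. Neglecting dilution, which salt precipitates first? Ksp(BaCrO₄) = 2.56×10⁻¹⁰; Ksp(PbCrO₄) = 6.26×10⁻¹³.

A salt starts to precipitate once the ion product Q reaches its Ksp.
For BaCrO₄: [CrO₄²⁻] = (Ksp/[Ba²⁺]) = 1.98×10⁻⁹ M
For PbCrO₄: [CrO₄²⁻] = (Ksp/[Pb²⁺]) = 6.89×10⁻¹² M
Since PbCrO₄ needs less CrO₄²⁻ to reach saturation, it precipitates first.

PbCrO₄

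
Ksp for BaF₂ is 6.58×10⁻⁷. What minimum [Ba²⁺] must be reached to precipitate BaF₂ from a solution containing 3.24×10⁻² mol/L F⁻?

Precipitation begins when Q = Ksp.
BaF₂(s) ⇌ Ba²⁺(aq) + 2 F⁻(aq)
Ksp = [Ba²⁺][F⁻]^2 = [Ba²⁺](3.24×10⁻²)^2
[Ba²⁺] = 6.58×10⁻⁷ / (3.24×10⁻²)^2 = 6.27×10⁻⁴
[Ba²⁺] = 6.27×10⁻⁴ mol/L

6.27×10⁻⁴ M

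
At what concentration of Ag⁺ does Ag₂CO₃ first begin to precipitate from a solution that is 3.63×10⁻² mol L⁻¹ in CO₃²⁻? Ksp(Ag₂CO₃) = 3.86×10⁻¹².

1.03×10⁻⁵ M

The threshold for precipitation is Q = Ksp.
Ag₂CO₃(s) ⇌ 2 Ag⁺(aq) + CO₃²⁻(aq)
Ksp = [Ag⁺]^2[CO₃²⁻] = [Ag⁺]^2(3.63×10⁻²)
[Ag⁺]^2 = 3.86×10⁻¹² / (3.63×10⁻²) = 1.06×10⁻¹⁰
[Ag⁺] = 1.03×10⁻⁵ mol L⁻¹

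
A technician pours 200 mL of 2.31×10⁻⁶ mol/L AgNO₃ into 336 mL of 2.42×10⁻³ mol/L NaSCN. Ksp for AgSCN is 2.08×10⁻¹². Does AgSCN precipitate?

The combined volume is 536 mL.
[Ag⁺] = (2.31×10⁻⁶)(200)/536 = 8.62×10⁻⁷ mol/L
[SCN⁻] = (2.42×10⁻³)(336)/536 = 1.52×10⁻³ mol/L
Q = [Ag⁺][SCN⁻] = 1.31×10⁻⁹
Because Q > Ksp (1.31×10⁻⁹ vs 2.08×10⁻¹²), a precipitate of AgSCN forms.

Yes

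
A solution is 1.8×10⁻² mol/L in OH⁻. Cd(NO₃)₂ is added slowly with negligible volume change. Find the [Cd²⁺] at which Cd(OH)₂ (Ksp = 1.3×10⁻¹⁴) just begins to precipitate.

4.0×10⁻¹¹ M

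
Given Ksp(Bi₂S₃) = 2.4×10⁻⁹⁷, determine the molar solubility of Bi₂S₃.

Bi₂S₃(s) ⇌ 2 Bi³⁺(aq) + 3 S²⁻(aq)
If s mol/L of Bi₂S₃ dissolves, [Bi³⁺] = 2s and [S²⁻] = 3s.
Ksp = [Bi³⁺]^2[S²⁻]^3 = (2s)^2 · (3s)^3 = 108s^5
108s^5 = 2.4×10⁻⁹⁷  ⇒  s^5 = 2.2×10⁻⁹⁹
s = 1.9×10⁻²⁰ M

1.9×10⁻²⁰ M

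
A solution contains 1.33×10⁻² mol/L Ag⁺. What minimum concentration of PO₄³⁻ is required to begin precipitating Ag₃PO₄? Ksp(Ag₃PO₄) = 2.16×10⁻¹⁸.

9.18×10⁻¹³ M

Precipitation of each salt begins when its ion product equals Ksp.
Ag₃PO₄(s) ⇌ 3 Ag⁺(aq) + PO₄³⁻(aq)
Ksp = [Ag⁺]^3[PO₄³⁻] = [PO₄³⁻](1.33×10⁻²)^3
[PO₄³⁻] = 2.16×10⁻¹⁸ / (1.33×10⁻²)^3 = 9.18×10⁻¹³
[PO₄³⁻] = 9.18×10⁻¹³ mol/L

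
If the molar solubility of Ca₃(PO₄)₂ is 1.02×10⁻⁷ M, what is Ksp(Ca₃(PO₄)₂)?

Ksp = 1.19×10⁻³³

Ca₃(PO₄)₂(s) ⇌ 3 Ca²⁺(aq) + 2 PO₄³⁻(aq)
Call the molar solubility s, so that [Ca²⁺] = 3s and [PO₄³⁻] = 2s.
Ksp = [Ca²⁺]^3[PO₄³⁻]^2 = (3s)^3 · (2s)^2 = 108s^5
Ksp = 108 × (1.02×10⁻⁷)^5 = 1.19×10⁻³³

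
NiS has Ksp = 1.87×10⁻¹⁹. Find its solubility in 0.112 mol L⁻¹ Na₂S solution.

NiS(s) ⇌ Ni²⁺(aq) + S²⁻(aq)
The solution already contains S²⁻ at 0.112 mol L⁻¹. Let s be the molar solubility of NiS.
[S²⁻] ≈ 0.112 mol L⁻¹ (common ion dominates); [Ni²⁺] = s.
Ksp = [Ni²⁺][S²⁻] = s(0.112)
s = 1.87×10⁻¹⁹ / (0.112) = 1.67×10⁻¹⁸
s = 1.67×10⁻¹⁸ mol L⁻¹

1.67×10⁻¹⁸ M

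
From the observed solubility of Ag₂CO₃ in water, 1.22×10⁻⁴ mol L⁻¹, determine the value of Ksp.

Ag₂CO₃(s) ⇌ 2 Ag⁺(aq) + CO₃²⁻(aq)
For each mole of Ag₂CO₃ that dissolves per liter, [Ag⁺] = 2s and [CO₃²⁻] = s; let s denote this solubility.
Ksp = [Ag⁺]^2[CO₃²⁻] = (2s)^2 · s = 4s^3
Ksp = 4 × (1.22×10⁻⁴)^3 = 7.26×10⁻¹²

Ksp = 7.26×10⁻¹²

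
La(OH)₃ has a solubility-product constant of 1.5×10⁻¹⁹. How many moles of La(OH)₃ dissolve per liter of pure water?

La(OH)₃(s) ⇌ La³⁺(aq) + 3 OH⁻(aq)
For each mole of La(OH)₃ that dissolves per liter, [La³⁺] = s and [OH⁻] = 3s; let s denote this solubility.
Ksp = [La³⁺][OH⁻]^3 = s · (3s)^3 = 27s^4
27s^4 = 1.5×10⁻¹⁹  ⇒  s^4 = 5.6×10⁻²¹
Taking the 4th root, s = 8.6×10⁻⁶ mol L⁻¹.

8.6×10⁻⁶ M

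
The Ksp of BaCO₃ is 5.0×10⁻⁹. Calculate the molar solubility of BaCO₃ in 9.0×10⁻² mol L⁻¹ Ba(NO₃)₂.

5.6×10⁻⁸ M

BaCO₃(s) ⇌ Ba²⁺(aq) + CO₃²⁻(aq)
Ba²⁺ is already present at 9.0×10⁻² mol L⁻¹. If s mol/L of BaCO₃ dissolves, [CO₃²⁻] = s while [Ba²⁺] ≈ 9.0×10⁻² mol L⁻¹.
Ksp = [Ba²⁺][CO₃²⁻] = (9.0×10⁻²)s
s = 5.0×10⁻⁹ / (9.0×10⁻²) = 5.6×10⁻⁸
s = 5.6×10⁻⁸ mol L⁻¹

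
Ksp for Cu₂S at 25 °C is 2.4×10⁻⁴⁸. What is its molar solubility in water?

Cu₂S(s) ⇌ 2 Cu⁺(aq) + S²⁻(aq)
Call the molar solubility s, so that [Cu⁺] = 2s and [S²⁻] = s.
Ksp = [Cu⁺]^2[S²⁻] = (2s)^2 · s = 4s^3
4s^3 = 2.4×10⁻⁴⁸  ⇒  s^3 = 6.0×10⁻⁴⁹
s = 8.4×10⁻¹⁷ mol/L

8.4×10⁻¹⁷ M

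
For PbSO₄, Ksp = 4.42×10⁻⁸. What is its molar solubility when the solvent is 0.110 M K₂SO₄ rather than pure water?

4.02×10⁻⁷ M

PbSO₄(s) ⇌ Pb²⁺(aq) + SO₄²⁻(aq)
Let s be the solubility of PbSO₄ here. The common ion gives [SO₄²⁻] ≈ 0.110 M, and [Pb²⁺] = s.
Ksp = [Pb²⁺][SO₄²⁻] = s(0.110)
s = 4.42×10⁻⁸ / (0.110) = 4.02×10⁻⁷
s = 4.02×10⁻⁷ M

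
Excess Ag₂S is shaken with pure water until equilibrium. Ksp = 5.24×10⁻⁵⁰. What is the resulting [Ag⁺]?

4.71×10⁻¹⁷ M

Ag₂S(s) ⇌ 2 Ag⁺(aq) + S²⁻(aq)
If s mol/L of Ag₂S dissolves, [Ag⁺] = 2s and [S²⁻] = s.
Ksp = [Ag⁺]^2[S²⁻] = (2s)^2 · s = 4s^3 = 5.24×10⁻⁵⁰
s = 2.36×10⁻¹⁷ M
[Ag⁺] = 2s = 4.71×10⁻¹⁷ M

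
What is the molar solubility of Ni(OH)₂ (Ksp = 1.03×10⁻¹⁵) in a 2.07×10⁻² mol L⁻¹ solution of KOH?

Ni(OH)₂(s) ⇌ Ni²⁺(aq) + 2 OH⁻(aq)
Let s be the solubility of Ni(OH)₂ here. The common ion gives [OH⁻] ≈ 2.07×10⁻² mol L⁻¹, and [Ni²⁺] = s.
Ksp = [Ni²⁺][OH⁻]^2 = s(2.07×10⁻²)^2
s = 1.03×10⁻¹⁵ / (2.07×10⁻²)^2 = 2.40×10⁻¹²
s = 2.40×10⁻¹² mol L⁻¹

2.40×10⁻¹² M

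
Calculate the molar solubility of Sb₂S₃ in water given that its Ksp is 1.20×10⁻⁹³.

1.02×10⁻¹⁹ M

Sb₂S₃(s) ⇌ 2 Sb³⁺(aq) + 3 S²⁻(aq)
For each mole of Sb₂S₃ that dissolves per liter, [Sb³⁺] = 2s and [S²⁻] = 3s; let s denote this solubility.
Ksp = [Sb³⁺]^2[S²⁻]^3 = (2s)^2 · (3s)^3 = 108s^5
108s^5 = 1.20×10⁻⁹³  ⇒  s^5 = 1.11×10⁻⁹⁵
Taking the 5th root, s = 1.02×10⁻¹⁹ mol L⁻¹.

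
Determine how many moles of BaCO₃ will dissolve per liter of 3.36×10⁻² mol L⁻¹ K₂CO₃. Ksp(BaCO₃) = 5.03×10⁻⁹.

1.50×10⁻⁷ M

BaCO₃(s) ⇌ Ba²⁺(aq) + CO₃²⁻(aq)
The solution already contains CO₃²⁻ at 3.36×10⁻² mol L⁻¹. Let s be the molar solubility of BaCO₃.
[CO₃²⁻] ≈ 3.36×10⁻² mol L⁻¹ (common ion dominates); [Ba²⁺] = s.
Ksp = [Ba²⁺][CO₃²⁻] = s(3.36×10⁻²)
s = 5.03×10⁻⁹ / (3.36×10⁻²) = 1.50×10⁻⁷
s = 1.50×10⁻⁷ mol L⁻¹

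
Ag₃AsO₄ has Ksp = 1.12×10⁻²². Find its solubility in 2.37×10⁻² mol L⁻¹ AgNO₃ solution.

Ag₃AsO₄(s) ⇌ 3 Ag⁺(aq) + AsO₄³⁻(aq)
With Ag⁺ already at 2.37×10⁻² mol L⁻¹ and s small, take [Ag⁺] ≈ 2.37×10⁻² mol L⁻¹ and [AsO₄³⁻] = s.
Ksp = [Ag⁺]^3[AsO₄³⁻] = (2.37×10⁻²)^3s
s = 1.12×10⁻²² / (2.37×10⁻²)^3 = 8.41×10⁻¹⁸
s = 8.41×10⁻¹⁸ mol L⁻¹

8.41×10⁻¹⁸ M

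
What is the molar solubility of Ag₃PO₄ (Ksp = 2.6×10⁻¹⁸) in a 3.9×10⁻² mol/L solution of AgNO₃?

4.4×10⁻¹⁴ M

Ag₃PO₄(s) ⇌ 3 Ag⁺(aq) + PO₄³⁻(aq)
Ag⁺ is already present at 3.9×10⁻² mol/L. If s mol/L of Ag₃PO₄ dissolves, [PO₄³⁻] = s while [Ag⁺] ≈ 3.9×10⁻² mol/L.
Ksp = [Ag⁺]^3[PO₄³⁻] = (3.9×10⁻²)^3s
s = 2.6×10⁻¹⁸ / (3.9×10⁻²)^3 = 4.4×10⁻¹⁴
s = 4.4×10⁻¹⁴ mol/L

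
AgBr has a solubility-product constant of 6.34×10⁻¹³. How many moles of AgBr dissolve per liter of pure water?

7.96×10⁻⁷ M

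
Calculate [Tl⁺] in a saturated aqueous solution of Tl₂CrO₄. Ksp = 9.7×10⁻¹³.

Tl₂CrO₄(s) ⇌ 2 Tl⁺(aq) + CrO₄²⁻(aq)
Call the molar solubility s, so that [Tl⁺] = 2s and [CrO₄²⁻] = s.
Ksp = [Tl⁺]^2[CrO₄²⁻] = (2s)^2 · s = 4s^3 = 9.7×10⁻¹³
s = 6.2×10⁻⁵ M
[Tl⁺] = 2s = 1.2×10⁻⁴ M

1.2×10⁻⁴ M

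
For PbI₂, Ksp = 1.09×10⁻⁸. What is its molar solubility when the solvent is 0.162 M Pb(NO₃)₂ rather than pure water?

1.30×10⁻⁴ M

PbI₂(s) ⇌ Pb²⁺(aq) + 2 I⁻(aq)
Let s be the solubility of PbI₂ here. The common ion gives [Pb²⁺] ≈ 0.162 M, and [I⁻] = 2s.
Ksp = [Pb²⁺][I⁻]^2 = (0.162)(2s)^2
(2s)^2 = 1.09×10⁻⁸ / (0.162) = 6.73×10⁻⁸
s = 1.30×10⁻⁴ M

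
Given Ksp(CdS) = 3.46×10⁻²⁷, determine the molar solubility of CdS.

5.88×10⁻¹⁴ M

CdS(s) ⇌ Cd²⁺(aq) + S²⁻(aq)
Let s be the molar solubility. Then [Cd²⁺] = s and [S²⁻] = s.
Ksp = [Cd²⁺][S²⁻] = s · s = s^2
s^2 = 3.46×10⁻²⁷
s = 5.88×10⁻¹⁴ mol/L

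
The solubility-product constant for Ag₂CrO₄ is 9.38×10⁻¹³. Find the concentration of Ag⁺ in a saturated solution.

1.23×10⁻⁴ M

Ag₂CrO₄(s) ⇌ 2 Ag⁺(aq) + CrO₄²⁻(aq)
Let s be the molar solubility. Then [Ag⁺] = 2s and [CrO₄²⁻] = s.
Ksp = [Ag⁺]^2[CrO₄²⁻] = (2s)^2 · s = 4s^3 = 9.38×10⁻¹³
s = 6.17×10⁻⁵ mol L⁻¹
[Ag⁺] = 2s = 1.23×10⁻⁴ mol L⁻¹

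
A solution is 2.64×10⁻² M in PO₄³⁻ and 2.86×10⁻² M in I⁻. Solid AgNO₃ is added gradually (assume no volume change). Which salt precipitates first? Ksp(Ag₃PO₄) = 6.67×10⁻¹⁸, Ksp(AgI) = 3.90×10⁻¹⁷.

Precipitation begins when Q = Ksp.
For Ag₃PO₄: [Ag⁺] = (Ksp/[PO₄³⁻])^(1/3) = 6.32×10⁻⁶ M
For AgI: [Ag⁺] = (Ksp/[I⁻]) = 1.36×10⁻¹⁵ M
AgI requires the lower [Ag⁺], so it precipitates first.

AgI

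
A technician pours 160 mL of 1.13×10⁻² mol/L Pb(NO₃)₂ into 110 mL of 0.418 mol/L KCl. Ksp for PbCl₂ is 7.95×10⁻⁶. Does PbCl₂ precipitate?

The combined volume is 270 mL.
[Pb²⁺] = (1.13×10⁻²)(160)/270 = 6.70×10⁻³ mol/L
[Cl⁻] = (0.418)(110)/270 = 0.170 mol/L
Q = [Pb²⁺][Cl⁻]^2 = 1.94×10⁻⁴
Since Q (1.94×10⁻⁴) exceeds Ksp (7.95×10⁻⁶), PbCl₂ will precipitate.

Yes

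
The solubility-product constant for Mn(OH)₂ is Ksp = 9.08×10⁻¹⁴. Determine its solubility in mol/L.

2.83×10⁻⁵ M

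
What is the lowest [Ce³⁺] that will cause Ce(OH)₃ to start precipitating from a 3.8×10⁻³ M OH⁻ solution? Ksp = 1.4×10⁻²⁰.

2.6×10⁻¹³ M

Precipitation begins when Q = Ksp.
Ce(OH)₃(s) ⇌ Ce³⁺(aq) + 3 OH⁻(aq)
Ksp = [Ce³⁺][OH⁻]^3 = [Ce³⁺](3.8×10⁻³)^3
[Ce³⁺] = 1.4×10⁻²⁰ / (3.8×10⁻³)^3 = 2.6×10⁻¹³
[Ce³⁺] = 2.6×10⁻¹³ M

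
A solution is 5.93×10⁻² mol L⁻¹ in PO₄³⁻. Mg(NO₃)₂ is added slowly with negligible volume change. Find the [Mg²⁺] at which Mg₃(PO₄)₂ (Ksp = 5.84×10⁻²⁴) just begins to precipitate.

Precipitation begins when Q = Ksp.
Mg₃(PO₄)₂(s) ⇌ 3 Mg²⁺(aq) + 2 PO₄³⁻(aq)
Ksp = [Mg²⁺]^3[PO₄³⁻]^2 = [Mg²⁺]^3(5.93×10⁻²)^2
[Mg²⁺]^3 = 5.84×10⁻²⁴ / (5.93×10⁻²)^2 = 1.66×10⁻²¹
[Mg²⁺] = 1.18×10⁻⁷ mol L⁻¹

1.18×10⁻⁷ M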